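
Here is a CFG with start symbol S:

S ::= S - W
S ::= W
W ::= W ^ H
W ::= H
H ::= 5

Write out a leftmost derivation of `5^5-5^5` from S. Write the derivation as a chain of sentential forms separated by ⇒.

S ⇒ S-W   [S ::= S - W]
S-W ⇒ W-W   [S ::= W]
W-W ⇒ W^H-W   [W ::= W ^ H]
W^H-W ⇒ H^H-W   [W ::= H]
H^H-W ⇒ 5^H-W   [H ::= 5]
5^H-W ⇒ 5^5-W   [H ::= 5]
5^5-W ⇒ 5^5-W^H   [W ::= W ^ H]
5^5-W^H ⇒ 5^5-H^H   [W ::= H]
5^5-H^H ⇒ 5^5-5^H   [H ::= 5]
5^5-5^H ⇒ 5^5-5^5   [H ::= 5]

S⇒S-W⇒W-W⇒W^H-W⇒H^H-W⇒5^H-W⇒5^5-W⇒5^5-W^H⇒5^5-H^H⇒5^5-5^H⇒5^5-5^5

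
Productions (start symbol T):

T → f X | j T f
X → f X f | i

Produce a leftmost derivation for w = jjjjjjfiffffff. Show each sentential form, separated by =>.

T => jTf => jjTff => jjjTfff => jjjjTffff => jjjjjTfffff => jjjjjjTffffff => jjjjjjfXffffff => jjjjjjfiffffff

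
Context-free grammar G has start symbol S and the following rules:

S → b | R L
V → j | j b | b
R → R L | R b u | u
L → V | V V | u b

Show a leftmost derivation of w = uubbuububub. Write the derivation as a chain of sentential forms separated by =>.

S => RL   [S → R L]
RL => RLL   [R → R L]
RLL => RLLL   [R → R L]
RLLL => RbuLLL   [R → R b u]
RbuLLL => RLbuLLL   [R → R L]
RLbuLLL => uLbuLLL   [R → u]
uLbuLLL => uubbuLLL   [L → u b]
uubbuLLL => uubbuubLL   [L → u b]
uubbuubLL => uubbuububL   [L → u b]
uubbuububL => uubbuububub   [L → u b]

S => RL => RLL => RLLL => RbuLLL => RLbuLLL => uLbuLLL => uubbuLLL => uubbuubLL => uubbuububL => uubbuububub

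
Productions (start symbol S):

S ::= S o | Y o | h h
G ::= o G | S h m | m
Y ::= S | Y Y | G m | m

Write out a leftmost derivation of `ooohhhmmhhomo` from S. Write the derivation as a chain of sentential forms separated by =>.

S => Yo   [S ::= Y o]
Yo => YYo   [Y ::= Y Y]
YYo => SYo   [Y ::= S]
SYo => YoYo   [S ::= Y o]
YoYo => YYoYo   [Y ::= Y Y]
YYoYo => GmYoYo   [Y ::= G m]
GmYoYo => oGmYoYo   [G ::= o G]
oGmYoYo => ooGmYoYo   [G ::= o G]
ooGmYoYo => oooGmYoYo   [G ::= o G]
oooGmYoYo => oooShmmYoYo   [G ::= S h m]
oooShmmYoYo => ooohhhmmYoYo   [S ::= h h]
ooohhhmmYoYo => ooohhhmmSoYo   [Y ::= S]
ooohhhmmSoYo => ooohhhmmhhoYo   [S ::= h h]
ooohhhmmhhoYo => ooohhhmmhhomo   [Y ::= m]

S => Yo => YYo => SYo => YoYo => YYoYo => GmYoYo => oGmYoYo => ooGmYoYo => oooGmYoYo => oooShmmYoYo => ooohhhmmYoYo => ooohhhmmSoYo => ooohhhmmhhoYo => ooohhhmmhhomo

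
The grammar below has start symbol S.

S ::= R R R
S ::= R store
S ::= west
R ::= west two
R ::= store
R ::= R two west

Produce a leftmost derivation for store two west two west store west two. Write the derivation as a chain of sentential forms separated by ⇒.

S ⇒ R R R   [S ::= R R R]
R R R ⇒ R two west R R   [R ::= R two west]
R two west R R ⇒ R two west two west R R   [R ::= R two west]
R two west two west R R ⇒ store two west two west R R   [R ::= store]
store two west two west R R ⇒ store two west two west store R   [R ::= store]
store two west two west store R ⇒ store two west two west store west two   [R ::= west two]

S ⇒ R R R ⇒ R two west R R ⇒ R two west two west R R ⇒ store two west two west R R ⇒ store two west two west store R ⇒ store two west two west store west two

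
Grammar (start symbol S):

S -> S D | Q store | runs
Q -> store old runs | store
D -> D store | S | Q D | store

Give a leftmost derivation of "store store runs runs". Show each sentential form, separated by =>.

S => S D => S D D => Q store D D => store store D D => store store S D => store store runs D => store store runs S => store store runs runs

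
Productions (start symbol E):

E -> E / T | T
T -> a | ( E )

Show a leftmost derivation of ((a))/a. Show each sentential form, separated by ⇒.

E ⇒ E/T ⇒ T/T ⇒ (E)/T ⇒ (T)/T ⇒ ((E))/T ⇒ ((T))/T ⇒ ((a))/T ⇒ ((a))/a

E ⇒ E/T   [E -> E / T]
E/T ⇒ T/T   [E -> T]
T/T ⇒ (E)/T   [T -> ( E )]
(E)/T ⇒ (T)/T   [E -> T]
(T)/T ⇒ ((E))/T   [T -> ( E )]
((E))/T ⇒ ((T))/T   [E -> T]
((T))/T ⇒ ((a))/T   [T -> a]
((a))/T ⇒ ((a))/a   [T -> a]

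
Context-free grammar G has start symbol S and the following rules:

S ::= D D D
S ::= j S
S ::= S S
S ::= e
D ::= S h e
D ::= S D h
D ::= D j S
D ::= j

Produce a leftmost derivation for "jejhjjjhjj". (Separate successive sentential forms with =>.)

S=>DDD=>SDhDD=>DDDDhDD=>SDhDDDhDD=>jSDhDDDhDD=>jeDhDDDhDD=>jejhDDDhDD=>jejhjDDhDD=>jejhjjDhDD=>jejhjjjhDD=>jejhjjjhjD=>jejhjjjhjj

S => DDD   [S ::= D D D]
DDD => SDhDD   [D ::= S D h]
SDhDD => DDDDhDD   [S ::= D D D]
DDDDhDD => SDhDDDhDD   [D ::= S D h]
SDhDDDhDD => jSDhDDDhDD   [S ::= j S]
jSDhDDDhDD => jeDhDDDhDD   [S ::= e]
jeDhDDDhDD => jejhDDDhDD   [D ::= j]
jejhDDDhDD => jejhjDDhDD   [D ::= j]
jejhjDDhDD => jejhjjDhDD   [D ::= j]
jejhjjDhDD => jejhjjjhDD   [D ::= j]
jejhjjjhDD => jejhjjjhjD   [D ::= j]
jejhjjjhjD => jejhjjjhjj   [D ::= j]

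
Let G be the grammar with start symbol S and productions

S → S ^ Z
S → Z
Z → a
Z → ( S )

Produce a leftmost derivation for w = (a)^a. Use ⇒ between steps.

S ⇒ S^Z   [S → S ^ Z]
S^Z ⇒ Z^Z   [S → Z]
Z^Z ⇒ (S)^Z   [Z → ( S )]
(S)^Z ⇒ (Z)^Z   [S → Z]
(Z)^Z ⇒ (a)^Z   [Z → a]
(a)^Z ⇒ (a)^a   [Z → a]

S ⇒ S^Z ⇒ Z^Z ⇒ (S)^Z ⇒ (Z)^Z ⇒ (a)^Z ⇒ (a)^a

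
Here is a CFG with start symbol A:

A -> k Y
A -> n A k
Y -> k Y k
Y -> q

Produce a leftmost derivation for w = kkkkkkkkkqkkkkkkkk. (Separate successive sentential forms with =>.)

A => kY   [A -> k Y]
kY => kkYk   [Y -> k Y k]
kkYk => kkkYkk   [Y -> k Y k]
kkkYkk => kkkkYkkk   [Y -> k Y k]
kkkkYkkk => kkkkkYkkkk   [Y -> k Y k]
kkkkkYkkkk => kkkkkkYkkkkk   [Y -> k Y k]
kkkkkkYkkkkk => kkkkkkkYkkkkkk   [Y -> k Y k]
kkkkkkkYkkkkkk => kkkkkkkkYkkkkkkk   [Y -> k Y k]
kkkkkkkkYkkkkkkk => kkkkkkkkkYkkkkkkkk   [Y -> k Y k]
kkkkkkkkkYkkkkkkkk => kkkkkkkkkqkkkkkkkk   [Y -> q]

A => kY => kkYk => kkkYkk => kkkkYkkk => kkkkkYkkkk => kkkkkkYkkkkk => kkkkkkkYkkkkkk => kkkkkkkkYkkkkkkk => kkkkkkkkkYkkkkkkkk => kkkkkkkkkqkkkkkkkk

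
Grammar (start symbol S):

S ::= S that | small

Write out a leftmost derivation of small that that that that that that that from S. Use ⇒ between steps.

S ⇒ S that   [S ::= S that]
S that ⇒ S that that   [S ::= S that]
S that that ⇒ S that that that   [S ::= S that]
S that that that ⇒ S that that that that   [S ::= S that]
S that that that that ⇒ S that that that that that   [S ::= S that]
S that that that that that ⇒ S that that that that that that   [S ::= S that]
S that that that that that that ⇒ S that that that that that that that   [S ::= S that]
S that that that that that that that ⇒ small that that that that that that that   [S ::= small]

S ⇒ S that ⇒ S that that ⇒ S that that that ⇒ S that that that that ⇒ S that that that that that ⇒ S that that that that that that ⇒ S that that that that that that that ⇒ small that that that that that that that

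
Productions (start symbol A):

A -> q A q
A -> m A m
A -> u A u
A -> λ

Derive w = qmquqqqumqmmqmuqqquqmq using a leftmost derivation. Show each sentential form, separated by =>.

A=>qAq=>qmAmq=>qmqAqmq=>qmquAuqmq=>qmquqAquqmq=>qmquqqAqquqmq=>qmquqqqAqqquqmq=>qmquqqquAuqqquqmq=>qmquqqqumAmuqqquqmq=>qmquqqqumqAqmuqqquqmq=>qmquqqqumqmAmqmuqqquqmq=>qmquqqqumqmmqmuqqquqmq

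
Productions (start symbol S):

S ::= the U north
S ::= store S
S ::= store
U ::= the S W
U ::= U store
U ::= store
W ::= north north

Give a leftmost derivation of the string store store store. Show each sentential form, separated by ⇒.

S ⇒ store S ⇒ store store S ⇒ store store store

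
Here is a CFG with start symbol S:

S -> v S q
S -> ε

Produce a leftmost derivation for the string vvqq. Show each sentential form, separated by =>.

S=>vSq=>vvSqq=>vvqq

S => vSq   [S -> v S q]
vSq => vvSqq   [S -> v S q]
vvSqq => vvqq   [S -> ε]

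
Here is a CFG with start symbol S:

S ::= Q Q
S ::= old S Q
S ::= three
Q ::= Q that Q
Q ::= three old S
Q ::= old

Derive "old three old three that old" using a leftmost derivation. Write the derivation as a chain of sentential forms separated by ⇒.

S ⇒ Q Q   [S ::= Q Q]
Q Q ⇒ old Q   [Q ::= old]
old Q ⇒ old Q that Q   [Q ::= Q that Q]
old Q that Q ⇒ old three old S that Q   [Q ::= three old S]
old three old S that Q ⇒ old three old three that Q   [S ::= three]
old three old three that Q ⇒ old three old three that old   [Q ::= old]

S ⇒ Q Q ⇒ old Q ⇒ old Q that Q ⇒ old three old S that Q ⇒ old three old three that Q ⇒ old three old three that old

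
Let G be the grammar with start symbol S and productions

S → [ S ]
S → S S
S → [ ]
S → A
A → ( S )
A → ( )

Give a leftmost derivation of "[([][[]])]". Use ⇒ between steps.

S ⇒ [S]   [S → [ S ]]
[S] ⇒ [A]   [S → A]
[A] ⇒ [(S)]   [A → ( S )]
[(S)] ⇒ [(SS)]   [S → S S]
[(SS)] ⇒ [([]S)]   [S → [ ]]
[([]S)] ⇒ [([][S])]   [S → [ S ]]
[([][S])] ⇒ [([][[]])]   [S → [ ]]

S⇒[S]⇒[A]⇒[(S)]⇒[(SS)]⇒[([]S)]⇒[([][S])]⇒[([][[]])]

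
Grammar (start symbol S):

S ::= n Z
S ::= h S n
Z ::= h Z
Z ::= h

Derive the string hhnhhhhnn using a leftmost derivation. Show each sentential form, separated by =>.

S => hSn => hhSnn => hhnZnn => hhnhZnn => hhnhhZnn => hhnhhhZnn => hhnhhhhnn

S => hSn   [S ::= h S n]
hSn => hhSnn   [S ::= h S n]
hhSnn => hhnZnn   [S ::= n Z]
hhnZnn => hhnhZnn   [Z ::= h Z]
hhnhZnn => hhnhhZnn   [Z ::= h Z]
hhnhhZnn => hhnhhhZnn   [Z ::= h Z]
hhnhhhZnn => hhnhhhhnn   [Z ::= h]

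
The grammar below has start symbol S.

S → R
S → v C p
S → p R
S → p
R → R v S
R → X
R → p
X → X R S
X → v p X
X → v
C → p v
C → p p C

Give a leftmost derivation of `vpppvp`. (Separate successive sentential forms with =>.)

S => vCp   [S → v C p]
vCp => vppCp   [C → p p C]
vppCp => vpppvp   [C → p v]

S => vCp => vppCp => vpppvp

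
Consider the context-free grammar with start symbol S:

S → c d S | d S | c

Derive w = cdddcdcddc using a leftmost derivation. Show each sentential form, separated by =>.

S=>cdS=>cddS=>cdddS=>cdddcdS=>cdddcdcdS=>cdddcdcddS=>cdddcdcddc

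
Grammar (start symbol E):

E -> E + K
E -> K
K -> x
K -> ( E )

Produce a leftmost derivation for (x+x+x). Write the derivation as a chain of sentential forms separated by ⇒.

E ⇒ K ⇒ (E) ⇒ (E+K) ⇒ (E+K+K) ⇒ (K+K+K) ⇒ (x+K+K) ⇒ (x+x+K) ⇒ (x+x+x)

E ⇒ K   [E -> K]
K ⇒ (E)   [K -> ( E )]
(E) ⇒ (E+K)   [E -> E + K]
(E+K) ⇒ (E+K+K)   [E -> E + K]
(E+K+K) ⇒ (K+K+K)   [E -> K]
(K+K+K) ⇒ (x+K+K)   [K -> x]
(x+K+K) ⇒ (x+x+K)   [K -> x]
(x+x+K) ⇒ (x+x+x)   [K -> x]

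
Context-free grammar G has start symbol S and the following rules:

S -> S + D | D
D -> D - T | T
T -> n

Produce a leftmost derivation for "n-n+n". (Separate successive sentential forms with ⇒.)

S ⇒ S+D   [S -> S + D]
S+D ⇒ D+D   [S -> D]
D+D ⇒ D-T+D   [D -> D - T]
D-T+D ⇒ T-T+D   [D -> T]
T-T+D ⇒ n-T+D   [T -> n]
n-T+D ⇒ n-n+D   [T -> n]
n-n+D ⇒ n-n+T   [D -> T]
n-n+T ⇒ n-n+n   [T -> n]

S⇒S+D⇒D+D⇒D-T+D⇒T-T+D⇒n-T+D⇒n-n+D⇒n-n+T⇒n-n+n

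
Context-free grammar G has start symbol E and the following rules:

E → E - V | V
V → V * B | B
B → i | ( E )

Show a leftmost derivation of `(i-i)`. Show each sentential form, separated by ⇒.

E ⇒ V   [E → V]
V ⇒ B   [V → B]
B ⇒ (E)   [B → ( E )]
(E) ⇒ (E-V)   [E → E - V]
(E-V) ⇒ (V-V)   [E → V]
(V-V) ⇒ (B-V)   [V → B]
(B-V) ⇒ (i-V)   [B → i]
(i-V) ⇒ (i-B)   [V → B]
(i-B) ⇒ (i-i)   [B → i]

E ⇒ V ⇒ B ⇒ (E) ⇒ (E-V) ⇒ (V-V) ⇒ (B-V) ⇒ (i-V) ⇒ (i-B) ⇒ (i-i)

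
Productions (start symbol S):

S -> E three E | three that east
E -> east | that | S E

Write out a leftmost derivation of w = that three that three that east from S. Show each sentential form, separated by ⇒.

S ⇒ E three E   [S -> E three E]
E three E ⇒ that three E   [E -> that]
that three E ⇒ that three S E   [E -> S E]
that three S E ⇒ that three E three E E   [S -> E three E]
that three E three E E ⇒ that three that three E E   [E -> that]
that three that three E E ⇒ that three that three that E   [E -> that]
that three that three that E ⇒ that three that three that east   [E -> east]

S ⇒ E three E ⇒ that three E ⇒ that three S E ⇒ that three E three E E ⇒ that three that three E E ⇒ that three that three that E ⇒ that three that three that east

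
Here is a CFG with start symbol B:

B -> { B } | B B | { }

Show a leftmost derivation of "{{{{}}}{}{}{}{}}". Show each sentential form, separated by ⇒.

B ⇒ {B}   [B -> { B }]
{B} ⇒ {BB}   [B -> B B]
{BB} ⇒ {BBB}   [B -> B B]
{BBB} ⇒ {BBBB}   [B -> B B]
{BBBB} ⇒ {BBBBB}   [B -> B B]
{BBBBB} ⇒ {{B}BBBB}   [B -> { B }]
{{B}BBBB} ⇒ {{{B}}BBBB}   [B -> { B }]
{{{B}}BBBB} ⇒ {{{{}}}BBBB}   [B -> { }]
{{{{}}}BBBB} ⇒ {{{{}}}{}BBB}   [B -> { }]
{{{{}}}{}BBB} ⇒ {{{{}}}{}{}BB}   [B -> { }]
{{{{}}}{}{}BB} ⇒ {{{{}}}{}{}{}B}   [B -> { }]
{{{{}}}{}{}{}B} ⇒ {{{{}}}{}{}{}{}}   [B -> { }]

B ⇒ {B} ⇒ {BB} ⇒ {BBB} ⇒ {BBBB} ⇒ {BBBBB} ⇒ {{B}BBBB} ⇒ {{{B}}BBBB} ⇒ {{{{}}}BBBB} ⇒ {{{{}}}{}BBB} ⇒ {{{{}}}{}{}BB} ⇒ {{{{}}}{}{}{}B} ⇒ {{{{}}}{}{}{}{}}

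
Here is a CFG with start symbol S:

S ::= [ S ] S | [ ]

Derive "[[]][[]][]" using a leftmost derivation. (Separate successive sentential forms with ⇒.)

S ⇒ [S]S ⇒ [[]]S ⇒ [[]][S]S ⇒ [[]][[]]S ⇒ [[]][[]][]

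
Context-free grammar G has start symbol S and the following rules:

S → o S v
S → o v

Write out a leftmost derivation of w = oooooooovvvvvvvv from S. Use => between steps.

S => oSv   [S → o S v]
oSv => ooSvv   [S → o S v]
ooSvv => oooSvvv   [S → o S v]
oooSvvv => ooooSvvvv   [S → o S v]
ooooSvvvv => oooooSvvvvv   [S → o S v]
oooooSvvvvv => ooooooSvvvvvv   [S → o S v]
ooooooSvvvvvv => oooooooSvvvvvvv   [S → o S v]
oooooooSvvvvvvv => oooooooovvvvvvvv   [S → o v]

S => oSv => ooSvv => oooSvvv => ooooSvvvv => oooooSvvvvv => ooooooSvvvvvv => oooooooSvvvvvvv => oooooooovvvvvvvv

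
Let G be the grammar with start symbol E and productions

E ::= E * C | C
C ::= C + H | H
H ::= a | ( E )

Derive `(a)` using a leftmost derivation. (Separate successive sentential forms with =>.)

E => C => H => (E) => (C) => (H) => (a)

E => C   [E ::= C]
C => H   [C ::= H]
H => (E)   [H ::= ( E )]
(E) => (C)   [E ::= C]
(C) => (H)   [C ::= H]
(H) => (a)   [H ::= a]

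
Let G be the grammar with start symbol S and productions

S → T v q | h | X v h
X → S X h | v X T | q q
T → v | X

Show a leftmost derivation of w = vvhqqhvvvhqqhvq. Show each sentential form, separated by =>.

S=>Tvq=>Xvq=>SXhvq=>XvhXhvq=>vXTvhXhvq=>vvXTTvhXhvq=>vvSXhTTvhXhvq=>vvhXhTTvhXhvq=>vvhqqhTTvhXhvq=>vvhqqhvTvhXhvq=>vvhqqhvvvhXhvq=>vvhqqhvvvhqqhvq

S => Tvq   [S → T v q]
Tvq => Xvq   [T → X]
Xvq => SXhvq   [X → S X h]
SXhvq => XvhXhvq   [S → X v h]
XvhXhvq => vXTvhXhvq   [X → v X T]
vXTvhXhvq => vvXTTvhXhvq   [X → v X T]
vvXTTvhXhvq => vvSXhTTvhXhvq   [X → S X h]
vvSXhTTvhXhvq => vvhXhTTvhXhvq   [S → h]
vvhXhTTvhXhvq => vvhqqhTTvhXhvq   [X → q q]
vvhqqhTTvhXhvq => vvhqqhvTvhXhvq   [T → v]
vvhqqhvTvhXhvq => vvhqqhvvvhXhvq   [T → v]
vvhqqhvvvhXhvq => vvhqqhvvvhqqhvq   [X → q q]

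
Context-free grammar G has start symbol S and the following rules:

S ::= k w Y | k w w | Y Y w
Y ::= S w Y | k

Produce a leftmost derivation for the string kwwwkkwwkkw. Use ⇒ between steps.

S ⇒ YYw ⇒ SwYYw ⇒ kwwwYYw ⇒ kwwwSwYYw ⇒ kwwwYYwwYYw ⇒ kwwwkYwwYYw ⇒ kwwwkkwwYYw ⇒ kwwwkkwwkYw ⇒ kwwwkkwwkkw

S ⇒ YYw   [S ::= Y Y w]
YYw ⇒ SwYYw   [Y ::= S w Y]
SwYYw ⇒ kwwwYYw   [S ::= k w w]
kwwwYYw ⇒ kwwwSwYYw   [Y ::= S w Y]
kwwwSwYYw ⇒ kwwwYYwwYYw   [S ::= Y Y w]
kwwwYYwwYYw ⇒ kwwwkYwwYYw   [Y ::= k]
kwwwkYwwYYw ⇒ kwwwkkwwYYw   [Y ::= k]
kwwwkkwwYYw ⇒ kwwwkkwwkYw   [Y ::= k]
kwwwkkwwkYw ⇒ kwwwkkwwkkw   [Y ::= k]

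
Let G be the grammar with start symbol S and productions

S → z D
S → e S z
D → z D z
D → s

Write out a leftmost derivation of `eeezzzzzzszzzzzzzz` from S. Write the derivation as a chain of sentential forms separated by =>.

S => eSz   [S → e S z]
eSz => eeSzz   [S → e S z]
eeSzz => eeeSzzz   [S → e S z]
eeeSzzz => eeezDzzz   [S → z D]
eeezDzzz => eeezzDzzzz   [D → z D z]
eeezzDzzzz => eeezzzDzzzzz   [D → z D z]
eeezzzDzzzzz => eeezzzzDzzzzzz   [D → z D z]
eeezzzzDzzzzzz => eeezzzzzDzzzzzzz   [D → z D z]
eeezzzzzDzzzzzzz => eeezzzzzzDzzzzzzzz   [D → z D z]
eeezzzzzzDzzzzzzzz => eeezzzzzzszzzzzzzz   [D → s]

S=>eSz=>eeSzz=>eeeSzzz=>eeezDzzz=>eeezzDzzzz=>eeezzzDzzzzz=>eeezzzzDzzzzzz=>eeezzzzzDzzzzzzz=>eeezzzzzzDzzzzzzzz=>eeezzzzzzszzzzzzzz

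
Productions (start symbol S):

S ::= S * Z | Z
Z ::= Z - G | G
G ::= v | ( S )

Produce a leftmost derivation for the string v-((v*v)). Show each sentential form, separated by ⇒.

S ⇒ Z ⇒ Z-G ⇒ G-G ⇒ v-G ⇒ v-(S) ⇒ v-(Z) ⇒ v-(G) ⇒ v-((S)) ⇒ v-((S*Z)) ⇒ v-((Z*Z)) ⇒ v-((G*Z)) ⇒ v-((v*Z)) ⇒ v-((v*G)) ⇒ v-((v*v))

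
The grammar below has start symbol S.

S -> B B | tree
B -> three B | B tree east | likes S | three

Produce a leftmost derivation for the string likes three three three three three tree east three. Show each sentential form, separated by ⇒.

S ⇒ B B ⇒ B tree east B ⇒ likes S tree east B ⇒ likes B B tree east B ⇒ likes three B B tree east B ⇒ likes three three B tree east B ⇒ likes three three three B tree east B ⇒ likes three three three three B tree east B ⇒ likes three three three three three tree east B ⇒ likes three three three three three tree east three

S ⇒ B B   [S -> B B]
B B ⇒ B tree east B   [B -> B tree east]
B tree east B ⇒ likes S tree east B   [B -> likes S]
likes S tree east B ⇒ likes B B tree east B   [S -> B B]
likes B B tree east B ⇒ likes three B B tree east B   [B -> three B]
likes three B B tree east B ⇒ likes three three B tree east B   [B -> three]
likes three three B tree east B ⇒ likes three three three B tree east B   [B -> three B]
likes three three three B tree east B ⇒ likes three three three three B tree east B   [B -> three B]
likes three three three three B tree east B ⇒ likes three three three three three tree east B   [B -> three]
likes three three three three three tree east B ⇒ likes three three three three three tree east three   [B -> three]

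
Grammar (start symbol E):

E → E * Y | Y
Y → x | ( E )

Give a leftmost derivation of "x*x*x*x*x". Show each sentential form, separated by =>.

E => E*Y => E*Y*Y => E*Y*Y*Y => E*Y*Y*Y*Y => Y*Y*Y*Y*Y => x*Y*Y*Y*Y => x*x*Y*Y*Y => x*x*x*Y*Y => x*x*x*x*Y => x*x*x*x*x

E => E*Y   [E → E * Y]
E*Y => E*Y*Y   [E → E * Y]
E*Y*Y => E*Y*Y*Y   [E → E * Y]
E*Y*Y*Y => E*Y*Y*Y*Y   [E → E * Y]
E*Y*Y*Y*Y => Y*Y*Y*Y*Y   [E → Y]
Y*Y*Y*Y*Y => x*Y*Y*Y*Y   [Y → x]
x*Y*Y*Y*Y => x*x*Y*Y*Y   [Y → x]
x*x*Y*Y*Y => x*x*x*Y*Y   [Y → x]
x*x*x*Y*Y => x*x*x*x*Y   [Y → x]
x*x*x*x*Y => x*x*x*x*x   [Y → x]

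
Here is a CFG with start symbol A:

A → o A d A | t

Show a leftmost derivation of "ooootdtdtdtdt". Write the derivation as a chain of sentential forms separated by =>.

A => oAdA   [A → o A d A]
oAdA => ooAdAdA   [A → o A d A]
ooAdAdA => oooAdAdAdA   [A → o A d A]
oooAdAdAdA => ooooAdAdAdAdA   [A → o A d A]
ooooAdAdAdAdA => ooootdAdAdAdA   [A → t]
ooootdAdAdAdA => ooootdtdAdAdA   [A → t]
ooootdtdAdAdA => ooootdtdtdAdA   [A → t]
ooootdtdtdAdA => ooootdtdtdtdA   [A → t]
ooootdtdtdtdA => ooootdtdtdtdt   [A → t]

A=>oAdA=>ooAdAdA=>oooAdAdAdA=>ooooAdAdAdAdA=>ooootdAdAdAdA=>ooootdtdAdAdA=>ooootdtdtdAdA=>ooootdtdtdtdA=>ooootdtdtdtdt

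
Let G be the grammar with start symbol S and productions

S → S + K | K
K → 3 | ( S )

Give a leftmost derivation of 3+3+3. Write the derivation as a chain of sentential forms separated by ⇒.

S ⇒ S+K   [S → S + K]
S+K ⇒ S+K+K   [S → S + K]
S+K+K ⇒ K+K+K   [S → K]
K+K+K ⇒ 3+K+K   [K → 3]
3+K+K ⇒ 3+3+K   [K → 3]
3+3+K ⇒ 3+3+3   [K → 3]

S⇒S+K⇒S+K+K⇒K+K+K⇒3+K+K⇒3+3+K⇒3+3+3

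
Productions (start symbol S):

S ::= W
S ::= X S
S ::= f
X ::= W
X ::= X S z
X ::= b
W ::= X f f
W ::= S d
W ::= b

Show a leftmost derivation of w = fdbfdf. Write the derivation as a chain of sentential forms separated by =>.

S => XS => WS => SdS => fdS => fdXS => fdWS => fdSdS => fdXSdS => fdWSdS => fdbSdS => fdbfdS => fdbfdf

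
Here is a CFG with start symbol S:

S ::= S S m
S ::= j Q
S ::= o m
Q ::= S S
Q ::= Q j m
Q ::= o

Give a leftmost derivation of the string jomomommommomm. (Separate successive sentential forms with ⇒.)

S ⇒ SSm ⇒ SSmSm ⇒ SSmSmSm ⇒ jQSmSmSm ⇒ jSSSmSmSm ⇒ jomSSmSmSm ⇒ jomomSmSmSm ⇒ jomomommSmSm ⇒ jomomommommSm ⇒ jomomommommomm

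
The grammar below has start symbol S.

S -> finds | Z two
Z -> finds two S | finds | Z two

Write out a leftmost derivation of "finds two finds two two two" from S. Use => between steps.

S => Z two   [S -> Z two]
Z two => Z two two   [Z -> Z two]
Z two two => finds two S two two   [Z -> finds two S]
finds two S two two => finds two Z two two two   [S -> Z two]
finds two Z two two two => finds two finds two two two   [Z -> finds]

S => Z two => Z two two => finds two S two two => finds two Z two two two => finds two finds two two two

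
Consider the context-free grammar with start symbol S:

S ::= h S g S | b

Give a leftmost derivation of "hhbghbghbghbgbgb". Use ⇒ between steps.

S ⇒ hSgS ⇒ hhSgSgS ⇒ hhbgSgS ⇒ hhbghSgSgS ⇒ hhbghbgSgS ⇒ hhbghbghSgSgS ⇒ hhbghbghbgSgS ⇒ hhbghbghbghSgSgS ⇒ hhbghbghbghbgSgS ⇒ hhbghbghbghbgbgS ⇒ hhbghbghbghbgbgb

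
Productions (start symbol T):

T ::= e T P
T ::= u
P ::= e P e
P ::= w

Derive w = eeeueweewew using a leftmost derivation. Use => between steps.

T => eTP   [T ::= e T P]
eTP => eeTPP   [T ::= e T P]
eeTPP => eeeTPPP   [T ::= e T P]
eeeTPPP => eeeuPPP   [T ::= u]
eeeuPPP => eeeuePePP   [P ::= e P e]
eeeuePePP => eeeuewePP   [P ::= w]
eeeuewePP => eeeueweePeP   [P ::= e P e]
eeeueweePeP => eeeueweeweP   [P ::= w]
eeeueweeweP => eeeueweewew   [P ::= w]

T => eTP => eeTPP => eeeTPPP => eeeuPPP => eeeuePePP => eeeuewePP => eeeueweePeP => eeeueweeweP => eeeueweewew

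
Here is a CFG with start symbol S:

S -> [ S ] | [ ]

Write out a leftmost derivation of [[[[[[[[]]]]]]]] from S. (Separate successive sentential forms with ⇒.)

S ⇒ [S] ⇒ [[S]] ⇒ [[[S]]] ⇒ [[[[S]]]] ⇒ [[[[[S]]]]] ⇒ [[[[[[S]]]]]] ⇒ [[[[[[[S]]]]]]] ⇒ [[[[[[[[]]]]]]]]

S ⇒ [S]   [S -> [ S ]]
[S] ⇒ [[S]]   [S -> [ S ]]
[[S]] ⇒ [[[S]]]   [S -> [ S ]]
[[[S]]] ⇒ [[[[S]]]]   [S -> [ S ]]
[[[[S]]]] ⇒ [[[[[S]]]]]   [S -> [ S ]]
[[[[[S]]]]] ⇒ [[[[[[S]]]]]]   [S -> [ S ]]
[[[[[[S]]]]]] ⇒ [[[[[[[S]]]]]]]   [S -> [ S ]]
[[[[[[[S]]]]]]] ⇒ [[[[[[[[]]]]]]]]   [S -> [ ]]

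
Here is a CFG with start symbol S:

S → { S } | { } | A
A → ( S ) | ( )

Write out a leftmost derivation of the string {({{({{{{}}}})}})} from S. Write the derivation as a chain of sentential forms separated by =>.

S=>{S}=>{A}=>{(S)}=>{({S})}=>{({{S}})}=>{({{A}})}=>{({{(S)}})}=>{({{({S})}})}=>{({{({{S}})}})}=>{({{({{{S}}})}})}=>{({{({{{{}}}})}})}

S => {S}   [S → { S }]
{S} => {A}   [S → A]
{A} => {(S)}   [A → ( S )]
{(S)} => {({S})}   [S → { S }]
{({S})} => {({{S}})}   [S → { S }]
{({{S}})} => {({{A}})}   [S → A]
{({{A}})} => {({{(S)}})}   [A → ( S )]
{({{(S)}})} => {({{({S})}})}   [S → { S }]
{({{({S})}})} => {({{({{S}})}})}   [S → { S }]
{({{({{S}})}})} => {({{({{{S}}})}})}   [S → { S }]
{({{({{{S}}})}})} => {({{({{{{}}}})}})}   [S → { }]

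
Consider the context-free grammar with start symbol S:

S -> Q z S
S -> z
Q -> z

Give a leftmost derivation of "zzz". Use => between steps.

S => QzS   [S -> Q z S]
QzS => zzS   [Q -> z]
zzS => zzz   [S -> z]

S=>QzS=>zzS=>zzz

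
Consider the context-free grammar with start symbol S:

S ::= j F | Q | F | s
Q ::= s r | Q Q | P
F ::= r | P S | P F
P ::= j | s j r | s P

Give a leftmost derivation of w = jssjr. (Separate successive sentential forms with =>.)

S=>F=>PS=>jS=>jQ=>jP=>jsP=>jssjr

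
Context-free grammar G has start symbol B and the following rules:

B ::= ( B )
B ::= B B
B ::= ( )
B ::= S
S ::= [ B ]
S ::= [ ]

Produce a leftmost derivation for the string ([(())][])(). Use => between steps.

B => BB   [B ::= B B]
BB => (B)B   [B ::= ( B )]
(B)B => (BB)B   [B ::= B B]
(BB)B => (SB)B   [B ::= S]
(SB)B => ([B]B)B   [S ::= [ B ]]
([B]B)B => ([(B)]B)B   [B ::= ( B )]
([(B)]B)B => ([(())]B)B   [B ::= ( )]
([(())]B)B => ([(())]S)B   [B ::= S]
([(())]S)B => ([(())][])B   [S ::= [ ]]
([(())][])B => ([(())][])()   [B ::= ( )]

B => BB => (B)B => (BB)B => (SB)B => ([B]B)B => ([(B)]B)B => ([(())]B)B => ([(())]S)B => ([(())][])B => ([(())][])()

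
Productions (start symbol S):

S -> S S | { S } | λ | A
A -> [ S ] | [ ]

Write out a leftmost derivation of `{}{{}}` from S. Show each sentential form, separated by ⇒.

S⇒SS⇒{S}S⇒{}S⇒{}{S}⇒{}{{S}}⇒{}{{}}

S ⇒ SS   [S -> S S]
SS ⇒ {S}S   [S -> { S }]
{S}S ⇒ {}S   [S -> λ]
{}S ⇒ {}{S}   [S -> { S }]
{}{S} ⇒ {}{{S}}   [S -> { S }]
{}{{S}} ⇒ {}{{}}   [S -> λ]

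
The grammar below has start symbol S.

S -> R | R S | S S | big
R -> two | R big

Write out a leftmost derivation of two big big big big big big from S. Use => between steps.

S => R S => R big S => R big big S => R big big big S => R big big big big S => R big big big big big S => two big big big big big S => two big big big big big big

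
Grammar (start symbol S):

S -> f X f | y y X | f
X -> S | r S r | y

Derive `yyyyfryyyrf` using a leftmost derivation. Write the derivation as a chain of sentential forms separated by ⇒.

S ⇒ yyX ⇒ yyS ⇒ yyyyX ⇒ yyyyS ⇒ yyyyfXf ⇒ yyyyfrSrf ⇒ yyyyfryyXrf ⇒ yyyyfryyyrf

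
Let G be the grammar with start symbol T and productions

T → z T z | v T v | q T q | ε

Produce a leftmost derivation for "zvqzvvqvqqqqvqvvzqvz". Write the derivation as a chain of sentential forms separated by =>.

T=>zTz=>zvTvz=>zvqTqvz=>zvqzTzqvz=>zvqzvTvzqvz=>zvqzvvTvvzqvz=>zvqzvvqTqvvzqvz=>zvqzvvqvTvqvvzqvz=>zvqzvvqvqTqvqvvzqvz=>zvqzvvqvqqTqqvqvvzqvz=>zvqzvvqvqqqqvqvvzqvz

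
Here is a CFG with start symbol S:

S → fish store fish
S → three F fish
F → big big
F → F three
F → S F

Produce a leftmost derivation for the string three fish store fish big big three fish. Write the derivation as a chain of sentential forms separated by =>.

S => three F fish => three S F fish => three fish store fish F fish => three fish store fish F three fish => three fish store fish big big three fish

S => three F fish   [S → three F fish]
three F fish => three S F fish   [F → S F]
three S F fish => three fish store fish F fish   [S → fish store fish]
three fish store fish F fish => three fish store fish F three fish   [F → F three]
three fish store fish F three fish => three fish store fish big big three fish   [F → big big]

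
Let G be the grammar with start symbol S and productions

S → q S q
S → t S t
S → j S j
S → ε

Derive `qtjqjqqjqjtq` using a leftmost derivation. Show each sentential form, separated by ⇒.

S⇒qSq⇒qtStq⇒qtjSjtq⇒qtjqSqjtq⇒qtjqjSjqjtq⇒qtjqjqSqjqjtq⇒qtjqjqqjqjtq

S ⇒ qSq   [S → q S q]
qSq ⇒ qtStq   [S → t S t]
qtStq ⇒ qtjSjtq   [S → j S j]
qtjSjtq ⇒ qtjqSqjtq   [S → q S q]
qtjqSqjtq ⇒ qtjqjSjqjtq   [S → j S j]
qtjqjSjqjtq ⇒ qtjqjqSqjqjtq   [S → q S q]
qtjqjqSqjqjtq ⇒ qtjqjqqjqjtq   [S → ε]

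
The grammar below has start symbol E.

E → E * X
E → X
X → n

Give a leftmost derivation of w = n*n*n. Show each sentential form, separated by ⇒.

E ⇒ E*X ⇒ E*X*X ⇒ X*X*X ⇒ n*X*X ⇒ n*n*X ⇒ n*n*n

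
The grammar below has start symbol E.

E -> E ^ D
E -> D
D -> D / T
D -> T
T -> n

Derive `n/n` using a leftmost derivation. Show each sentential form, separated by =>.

E => D   [E -> D]
D => D/T   [D -> D / T]
D/T => T/T   [D -> T]
T/T => n/T   [T -> n]
n/T => n/n   [T -> n]

E=>D=>D/T=>T/T=>n/T=>n/n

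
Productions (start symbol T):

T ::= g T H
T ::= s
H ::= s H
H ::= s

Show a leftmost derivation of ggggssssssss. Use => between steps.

T=>gTH=>ggTHH=>gggTHHH=>ggggTHHHH=>ggggsHHHH=>ggggssHHHH=>ggggsssHHHH=>ggggssssHHHH=>ggggsssssHHH=>ggggssssssHH=>ggggsssssssH=>ggggssssssss

T => gTH   [T ::= g T H]
gTH => ggTHH   [T ::= g T H]
ggTHH => gggTHHH   [T ::= g T H]
gggTHHH => ggggTHHHH   [T ::= g T H]
ggggTHHHH => ggggsHHHH   [T ::= s]
ggggsHHHH => ggggssHHHH   [H ::= s H]
ggggssHHHH => ggggsssHHHH   [H ::= s H]
ggggsssHHHH => ggggssssHHHH   [H ::= s H]
ggggssssHHHH => ggggsssssHHH   [H ::= s]
ggggsssssHHH => ggggssssssHH   [H ::= s]
ggggssssssHH => ggggsssssssH   [H ::= s]
ggggsssssssH => ggggssssssss   [H ::= s]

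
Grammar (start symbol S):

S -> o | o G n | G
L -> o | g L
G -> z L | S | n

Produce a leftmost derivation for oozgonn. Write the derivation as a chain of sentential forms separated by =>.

S => oGn => oSn => ooGnn => oozLnn => oozgLnn => oozgonn

S => oGn   [S -> o G n]
oGn => oSn   [G -> S]
oSn => ooGnn   [S -> o G n]
ooGnn => oozLnn   [G -> z L]
oozLnn => oozgLnn   [L -> g L]
oozgLnn => oozgonn   [L -> o]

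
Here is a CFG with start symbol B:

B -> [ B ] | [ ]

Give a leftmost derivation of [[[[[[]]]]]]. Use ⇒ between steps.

B ⇒ [B] ⇒ [[B]] ⇒ [[[B]]] ⇒ [[[[B]]]] ⇒ [[[[[B]]]]] ⇒ [[[[[[]]]]]]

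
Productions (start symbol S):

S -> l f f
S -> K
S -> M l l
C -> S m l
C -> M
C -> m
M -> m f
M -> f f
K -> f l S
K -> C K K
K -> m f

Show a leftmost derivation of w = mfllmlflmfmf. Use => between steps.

S => K => CKK => SmlKK => MllmlKK => mfllmlKK => mfllmlflSK => mfllmlflKK => mfllmlflmfK => mfllmlflmfmf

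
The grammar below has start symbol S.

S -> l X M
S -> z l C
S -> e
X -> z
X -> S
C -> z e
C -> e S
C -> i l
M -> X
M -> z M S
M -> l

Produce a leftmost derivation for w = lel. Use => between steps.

S => lXM   [S -> l X M]
lXM => lSM   [X -> S]
lSM => leM   [S -> e]
leM => lel   [M -> l]

S=>lXM=>lSM=>leM=>lel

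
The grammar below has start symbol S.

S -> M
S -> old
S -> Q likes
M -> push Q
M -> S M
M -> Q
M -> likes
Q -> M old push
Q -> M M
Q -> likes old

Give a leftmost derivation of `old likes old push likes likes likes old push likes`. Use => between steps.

S => Q likes => M old push likes => S M old push likes => old M old push likes => old S M old push likes => old Q likes M old push likes => old M old push likes M old push likes => old likes old push likes M old push likes => old likes old push likes S M old push likes => old likes old push likes M M old push likes => old likes old push likes likes M old push likes => old likes old push likes likes likes old push likes

S => Q likes   [S -> Q likes]
Q likes => M old push likes   [Q -> M old push]
M old push likes => S M old push likes   [M -> S M]
S M old push likes => old M old push likes   [S -> old]
old M old push likes => old S M old push likes   [M -> S M]
old S M old push likes => old Q likes M old push likes   [S -> Q likes]
old Q likes M old push likes => old M old push likes M old push likes   [Q -> M old push]
old M old push likes M old push likes => old likes old push likes M old push likes   [M -> likes]
old likes old push likes M old push likes => old likes old push likes S M old push likes   [M -> S M]
old likes old push likes S M old push likes => old likes old push likes M M old push likes   [S -> M]
old likes old push likes M M old push likes => old likes old push likes likes M old push likes   [M -> likes]
old likes old push likes likes M old push likes => old likes old push likes likes likes old push likes   [M -> likes]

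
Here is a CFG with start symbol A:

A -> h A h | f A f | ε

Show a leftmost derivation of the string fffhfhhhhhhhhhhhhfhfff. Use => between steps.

A => fAf => ffAff => fffAfff => fffhAhfff => fffhfAfhfff => fffhfhAhfhfff => fffhfhhAhhfhfff => fffhfhhhAhhhfhfff => fffhfhhhhAhhhhfhfff => fffhfhhhhhAhhhhhfhfff => fffhfhhhhhhAhhhhhhfhfff => fffhfhhhhhhhhhhhhfhfff

A => fAf   [A -> f A f]
fAf => ffAff   [A -> f A f]
ffAff => fffAfff   [A -> f A f]
fffAfff => fffhAhfff   [A -> h A h]
fffhAhfff => fffhfAfhfff   [A -> f A f]
fffhfAfhfff => fffhfhAhfhfff   [A -> h A h]
fffhfhAhfhfff => fffhfhhAhhfhfff   [A -> h A h]
fffhfhhAhhfhfff => fffhfhhhAhhhfhfff   [A -> h A h]
fffhfhhhAhhhfhfff => fffhfhhhhAhhhhfhfff   [A -> h A h]
fffhfhhhhAhhhhfhfff => fffhfhhhhhAhhhhhfhfff   [A -> h A h]
fffhfhhhhhAhhhhhfhfff => fffhfhhhhhhAhhhhhhfhfff   [A -> h A h]
fffhfhhhhhhAhhhhhhfhfff => fffhfhhhhhhhhhhhhfhfff   [A -> ε]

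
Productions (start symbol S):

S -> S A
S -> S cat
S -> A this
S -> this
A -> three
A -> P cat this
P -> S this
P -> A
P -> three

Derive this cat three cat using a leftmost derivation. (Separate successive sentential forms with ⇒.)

S ⇒ S cat   [S -> S cat]
S cat ⇒ S A cat   [S -> S A]
S A cat ⇒ S cat A cat   [S -> S cat]
S cat A cat ⇒ this cat A cat   [S -> this]
this cat A cat ⇒ this cat three cat   [A -> three]

S ⇒ S cat ⇒ S A cat ⇒ S cat A cat ⇒ this cat A cat ⇒ this cat three cat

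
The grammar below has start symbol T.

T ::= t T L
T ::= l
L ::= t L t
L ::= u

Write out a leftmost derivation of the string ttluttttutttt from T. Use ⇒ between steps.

T ⇒ tTL ⇒ ttTLL ⇒ ttlLL ⇒ ttluL ⇒ ttlutLt ⇒ ttluttLtt ⇒ ttlutttLttt ⇒ ttluttttLtttt ⇒ ttluttttutttt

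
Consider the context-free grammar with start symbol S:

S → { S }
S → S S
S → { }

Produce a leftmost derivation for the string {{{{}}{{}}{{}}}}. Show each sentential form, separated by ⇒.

S ⇒ {S}   [S → { S }]
{S} ⇒ {{S}}   [S → { S }]
{{S}} ⇒ {{SS}}   [S → S S]
{{SS}} ⇒ {{{S}S}}   [S → { S }]
{{{S}S}} ⇒ {{{{}}S}}   [S → { }]
{{{{}}S}} ⇒ {{{{}}SS}}   [S → S S]
{{{{}}SS}} ⇒ {{{{}}{S}S}}   [S → { S }]
{{{{}}{S}S}} ⇒ {{{{}}{{}}S}}   [S → { }]
{{{{}}{{}}S}} ⇒ {{{{}}{{}}{S}}}   [S → { S }]
{{{{}}{{}}{S}}} ⇒ {{{{}}{{}}{{}}}}   [S → { }]

S⇒{S}⇒{{S}}⇒{{SS}}⇒{{{S}S}}⇒{{{{}}S}}⇒{{{{}}SS}}⇒{{{{}}{S}S}}⇒{{{{}}{{}}S}}⇒{{{{}}{{}}{S}}}⇒{{{{}}{{}}{{}}}}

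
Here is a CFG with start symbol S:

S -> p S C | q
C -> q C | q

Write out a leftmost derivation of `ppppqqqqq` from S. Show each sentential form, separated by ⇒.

S⇒pSC⇒ppSCC⇒pppSCCC⇒ppppSCCCC⇒ppppqCCCC⇒ppppqqCCC⇒ppppqqqCC⇒ppppqqqqC⇒ppppqqqqq

S ⇒ pSC   [S -> p S C]
pSC ⇒ ppSCC   [S -> p S C]
ppSCC ⇒ pppSCCC   [S -> p S C]
pppSCCC ⇒ ppppSCCCC   [S -> p S C]
ppppSCCCC ⇒ ppppqCCCC   [S -> q]
ppppqCCCC ⇒ ppppqqCCC   [C -> q]
ppppqqCCC ⇒ ppppqqqCC   [C -> q]
ppppqqqCC ⇒ ppppqqqqC   [C -> q]
ppppqqqqC ⇒ ppppqqqqq   [C -> q]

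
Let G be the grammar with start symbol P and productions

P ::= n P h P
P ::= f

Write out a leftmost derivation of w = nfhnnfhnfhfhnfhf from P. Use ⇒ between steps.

P ⇒ nPhP   [P ::= n P h P]
nPhP ⇒ nfhP   [P ::= f]
nfhP ⇒ nfhnPhP   [P ::= n P h P]
nfhnPhP ⇒ nfhnnPhPhP   [P ::= n P h P]
nfhnnPhPhP ⇒ nfhnnfhPhP   [P ::= f]
nfhnnfhPhP ⇒ nfhnnfhnPhPhP   [P ::= n P h P]
nfhnnfhnPhPhP ⇒ nfhnnfhnfhPhP   [P ::= f]
nfhnnfhnfhPhP ⇒ nfhnnfhnfhfhP   [P ::= f]
nfhnnfhnfhfhP ⇒ nfhnnfhnfhfhnPhP   [P ::= n P h P]
nfhnnfhnfhfhnPhP ⇒ nfhnnfhnfhfhnfhP   [P ::= f]
nfhnnfhnfhfhnfhP ⇒ nfhnnfhnfhfhnfhf   [P ::= f]

P ⇒ nPhP ⇒ nfhP ⇒ nfhnPhP ⇒ nfhnnPhPhP ⇒ nfhnnfhPhP ⇒ nfhnnfhnPhPhP ⇒ nfhnnfhnfhPhP ⇒ nfhnnfhnfhfhP ⇒ nfhnnfhnfhfhnPhP ⇒ nfhnnfhnfhfhnfhP ⇒ nfhnnfhnfhfhnfhf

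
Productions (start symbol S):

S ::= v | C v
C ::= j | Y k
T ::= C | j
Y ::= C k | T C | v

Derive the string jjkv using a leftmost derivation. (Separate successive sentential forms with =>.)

S => Cv => Ykv => TCkv => CCkv => jCkv => jjkv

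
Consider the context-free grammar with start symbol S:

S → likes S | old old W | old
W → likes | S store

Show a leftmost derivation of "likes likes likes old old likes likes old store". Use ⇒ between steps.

S ⇒ likes S ⇒ likes likes S ⇒ likes likes likes S ⇒ likes likes likes old old W ⇒ likes likes likes old old S store ⇒ likes likes likes old old likes S store ⇒ likes likes likes old old likes likes S store ⇒ likes likes likes old old likes likes old store

S ⇒ likes S   [S → likes S]
likes S ⇒ likes likes S   [S → likes S]
likes likes S ⇒ likes likes likes S   [S → likes S]
likes likes likes S ⇒ likes likes likes old old W   [S → old old W]
likes likes likes old old W ⇒ likes likes likes old old S store   [W → S store]
likes likes likes old old S store ⇒ likes likes likes old old likes S store   [S → likes S]
likes likes likes old old likes S store ⇒ likes likes likes old old likes likes S store   [S → likes S]
likes likes likes old old likes likes S store ⇒ likes likes likes old old likes likes old store   [S → old]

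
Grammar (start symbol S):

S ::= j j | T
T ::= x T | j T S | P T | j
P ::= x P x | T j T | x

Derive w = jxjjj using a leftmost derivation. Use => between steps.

S => T   [S ::= T]
T => jTS   [T ::= j T S]
jTS => jPTS   [T ::= P T]
jPTS => jxTS   [P ::= x]
jxTS => jxjS   [T ::= j]
jxjS => jxjjj   [S ::= j j]

S=>T=>jTS=>jPTS=>jxTS=>jxjS=>jxjjj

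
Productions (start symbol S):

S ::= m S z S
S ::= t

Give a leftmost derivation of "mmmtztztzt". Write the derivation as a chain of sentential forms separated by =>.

S => mSzS   [S ::= m S z S]
mSzS => mmSzSzS   [S ::= m S z S]
mmSzSzS => mmmSzSzSzS   [S ::= m S z S]
mmmSzSzSzS => mmmtzSzSzS   [S ::= t]
mmmtzSzSzS => mmmtztzSzS   [S ::= t]
mmmtztzSzS => mmmtztztzS   [S ::= t]
mmmtztztzS => mmmtztztzt   [S ::= t]

S => mSzS => mmSzSzS => mmmSzSzSzS => mmmtzSzSzS => mmmtztzSzS => mmmtztztzS => mmmtztztzt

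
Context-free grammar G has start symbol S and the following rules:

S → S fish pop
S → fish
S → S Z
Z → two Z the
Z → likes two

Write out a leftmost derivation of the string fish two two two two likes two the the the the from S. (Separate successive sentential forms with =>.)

S => S Z   [S → S Z]
S Z => fish Z   [S → fish]
fish Z => fish two Z the   [Z → two Z the]
fish two Z the => fish two two Z the the   [Z → two Z the]
fish two two Z the the => fish two two two Z the the the   [Z → two Z the]
fish two two two Z the the the => fish two two two two Z the the the the   [Z → two Z the]
fish two two two two Z the the the the => fish two two two two likes two the the the the   [Z → likes two]

S => S Z => fish Z => fish two Z the => fish two two Z the the => fish two two two Z the the the => fish two two two two Z the the the the => fish two two two two likes two the the the the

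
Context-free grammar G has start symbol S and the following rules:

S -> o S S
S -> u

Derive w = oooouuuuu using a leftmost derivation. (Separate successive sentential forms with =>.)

S => oSS => ooSSS => oooSSSS => ooooSSSSS => oooouSSSS => oooouuSSS => oooouuuSS => oooouuuuS => oooouuuuu

S => oSS   [S -> o S S]
oSS => ooSSS   [S -> o S S]
ooSSS => oooSSSS   [S -> o S S]
oooSSSS => ooooSSSSS   [S -> o S S]
ooooSSSSS => oooouSSSS   [S -> u]
oooouSSSS => oooouuSSS   [S -> u]
oooouuSSS => oooouuuSS   [S -> u]
oooouuuSS => oooouuuuS   [S -> u]
oooouuuuS => oooouuuuu   [S -> u]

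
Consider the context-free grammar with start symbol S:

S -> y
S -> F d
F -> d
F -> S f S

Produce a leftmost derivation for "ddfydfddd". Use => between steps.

S => Fd => SfSd => FdfSd => SfSdfSd => FdfSdfSd => ddfSdfSd => ddfydfSd => ddfydfFdd => ddfydfddd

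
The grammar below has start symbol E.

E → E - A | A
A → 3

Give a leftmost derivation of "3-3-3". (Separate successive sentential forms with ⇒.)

E⇒E-A⇒E-A-A⇒A-A-A⇒3-A-A⇒3-3-A⇒3-3-3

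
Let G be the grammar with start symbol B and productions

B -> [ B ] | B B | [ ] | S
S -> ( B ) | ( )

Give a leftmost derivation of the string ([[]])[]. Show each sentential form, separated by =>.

B => BB   [B -> B B]
BB => SB   [B -> S]
SB => (B)B   [S -> ( B )]
(B)B => ([B])B   [B -> [ B ]]
([B])B => ([[]])B   [B -> [ ]]
([[]])B => ([[]])[]   [B -> [ ]]

B => BB => SB => (B)B => ([B])B => ([[]])B => ([[]])[]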